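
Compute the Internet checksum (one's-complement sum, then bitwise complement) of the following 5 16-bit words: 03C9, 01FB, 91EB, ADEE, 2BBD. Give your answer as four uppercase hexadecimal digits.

8EA4

One's-complement addition (fold any carry out of bit 15 back into bit 0):
  0x03C9 + 0x01FB = 0x005C4
  0x05C4 + 0x91EB = 0x097AF
  0x97AF + 0xADEE = 0x1459D → wrap carry → 0x459E
  0x459E + 0x2BBD = 0x0715B
One's-complement sum = 0x715B.
Checksum = ~0x715B & 0xFFFF = 0x8EA4.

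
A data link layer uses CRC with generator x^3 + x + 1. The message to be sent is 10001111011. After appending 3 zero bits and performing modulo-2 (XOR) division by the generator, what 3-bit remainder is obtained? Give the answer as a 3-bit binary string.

010

Append 3 zeros: 10001111011000. Divide by 1011 (XOR where the leading bit is 1):
  pos 0: 1000 XOR 1011 = 0011
  pos 2: 1111 XOR 1011 = 0100
  pos 3: 1001 XOR 1011 = 0010
  pos 5: 1010 XOR 1011 = 0001
  pos 8: 1110 XOR 1011 = 0101
  pos 9: 1010 XOR 1011 = 0001
Remainder (last 3 bits) = 010. This is the CRC / FCS.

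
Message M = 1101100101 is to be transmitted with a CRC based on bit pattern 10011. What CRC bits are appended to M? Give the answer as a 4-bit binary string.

Append 4 zeros: 11011001010000. Divide by 10011 (XOR where the leading bit is 1):
  pos 0: 11011 XOR 10011 = 01000
  pos 1: 10000 XOR 10011 = 00011
  pos 4: 11010 XOR 10011 = 01001
  pos 5: 10011 XOR 10011 = 00000
Remainder (last 4 bits) = 0000. This is the CRC / FCS.

0000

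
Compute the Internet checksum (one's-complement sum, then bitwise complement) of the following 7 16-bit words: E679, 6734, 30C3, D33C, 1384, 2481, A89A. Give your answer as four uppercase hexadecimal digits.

CDB1

One's-complement addition (fold any carry out of bit 15 back into bit 0):
  0xE679 + 0x6734 = 0x14DAD → wrap carry → 0x4DAE
  0x4DAE + 0x30C3 = 0x07E71
  0x7E71 + 0xD33C = 0x151AD → wrap carry → 0x51AE
  0x51AE + 0x1384 = 0x06532
  0x6532 + 0x2481 = 0x089B3
  0x89B3 + 0xA89A = 0x1324D → wrap carry → 0x324E
One's-complement sum = 0x324E.
Checksum = ~0x324E & 0xFFFF = 0xCDB1.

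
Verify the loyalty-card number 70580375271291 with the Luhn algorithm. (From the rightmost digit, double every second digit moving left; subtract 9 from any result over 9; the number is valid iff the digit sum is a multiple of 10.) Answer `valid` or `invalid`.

From the right, keep odd positions and double even positions (subtract 9 from any doubled value over 9):
  doubled (positions 2,4,...): 9 2 4 5 0 1 5 → sum 26
  kept (positions 1,3,...): 1 2 7 5 3 8 0 → sum 26
Total = 52.
52 mod 10 = 2, so the number is invalid.

invalid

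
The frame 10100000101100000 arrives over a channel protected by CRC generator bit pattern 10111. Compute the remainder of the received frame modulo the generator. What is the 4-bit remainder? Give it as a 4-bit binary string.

0010

Modulo-2 division of 10100000101100000 by 10111:
  pos 0: 10100 XOR 10111 = 00011
  pos 3: 11000 XOR 10111 = 01111
  pos 4: 11111 XOR 10111 = 01000
  pos 5: 10000 XOR 10111 = 00111
  pos 7: 11111 XOR 10111 = 01000
  pos 8: 10000 XOR 10111 = 00111
  pos 10: 11100 XOR 10111 = 01011
  pos 11: 10110 XOR 10111 = 00001
Remainder = 0010 (nonzero — an error is detected).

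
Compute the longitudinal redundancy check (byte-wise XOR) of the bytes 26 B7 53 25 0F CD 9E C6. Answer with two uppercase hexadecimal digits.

7D

XOR the bytes together:
  start with 0x26
  0x26 ⊕ 0xB7 = 0x91
  0x91 ⊕ 0x53 = 0xC2
  0xC2 ⊕ 0x25 = 0xE7
  0xE7 ⊕ 0x0F = 0xE8
  0xE8 ⊕ 0xCD = 0x25
  0x25 ⊕ 0x9E = 0xBB
  0xBB ⊕ 0xC6 = 0x7D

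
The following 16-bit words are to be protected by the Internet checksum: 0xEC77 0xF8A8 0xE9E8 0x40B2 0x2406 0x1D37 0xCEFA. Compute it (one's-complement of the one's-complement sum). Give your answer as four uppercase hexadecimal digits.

One's-complement addition (fold any carry out of bit 15 back into bit 0):
  0xEC77 + 0xF8A8 = 0x1E51F → wrap carry → 0xE520
  0xE520 + 0xE9E8 = 0x1CF08 → wrap carry → 0xCF09
  0xCF09 + 0x40B2 = 0x10FBB → wrap carry → 0x0FBC
  0x0FBC + 0x2406 = 0x033C2
  0x33C2 + 0x1D37 = 0x050F9
  0x50F9 + 0xCEFA = 0x11FF3 → wrap carry → 0x1FF4
One's-complement sum = 0x1FF4.
Checksum = ~0x1FF4 & 0xFFFF = 0xE00B.

E00B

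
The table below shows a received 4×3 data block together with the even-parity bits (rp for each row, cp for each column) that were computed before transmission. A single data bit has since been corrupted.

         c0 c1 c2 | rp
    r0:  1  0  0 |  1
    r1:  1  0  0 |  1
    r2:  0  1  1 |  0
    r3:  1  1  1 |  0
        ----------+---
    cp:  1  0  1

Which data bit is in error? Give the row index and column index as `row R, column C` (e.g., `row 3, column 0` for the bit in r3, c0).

row 3, column 2

Recompute each row's even parity and compare to rp:
  r0: data parity 1, sent rp 1 → ok
  r1: data parity 1, sent rp 1 → ok
  r2: data parity 0, sent rp 0 → ok
  r3: data parity 1, sent rp 0 → mismatch
Recompute each column's even parity and compare to cp:
  c0: data parity 1, sent cp 1 → ok
  c1: data parity 0, sent cp 0 → ok
  c2: data parity 0, sent cp 1 → mismatch
Exactly one row (r3) and one column (c2) fail → the flipped bit is at their intersection.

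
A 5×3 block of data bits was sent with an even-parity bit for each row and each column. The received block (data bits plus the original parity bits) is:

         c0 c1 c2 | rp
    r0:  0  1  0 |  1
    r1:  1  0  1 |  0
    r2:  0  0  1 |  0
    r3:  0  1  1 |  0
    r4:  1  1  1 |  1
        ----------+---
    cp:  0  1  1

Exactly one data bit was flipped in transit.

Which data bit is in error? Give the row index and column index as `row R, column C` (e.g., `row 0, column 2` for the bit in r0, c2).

row 2, column 2

Recompute each row's even parity and compare to rp:
  r0: data parity 1, sent rp 1 → ok
  r1: data parity 0, sent rp 0 → ok
  r2: data parity 1, sent rp 0 → mismatch
  r3: data parity 0, sent rp 0 → ok
  r4: data parity 1, sent rp 1 → ok
Recompute each column's even parity and compare to cp:
  c0: data parity 0, sent cp 0 → ok
  c1: data parity 1, sent cp 1 → ok
  c2: data parity 0, sent cp 1 → mismatch
Exactly one row (r2) and one column (c2) fail → the flipped bit is at their intersection.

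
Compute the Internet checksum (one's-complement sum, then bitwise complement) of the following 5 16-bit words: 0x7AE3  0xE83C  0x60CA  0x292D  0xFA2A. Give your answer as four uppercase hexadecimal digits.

18BD

One's-complement addition (fold any carry out of bit 15 back into bit 0):
  0x7AE3 + 0xE83C = 0x1631F → wrap carry → 0x6320
  0x6320 + 0x60CA = 0x0C3EA
  0xC3EA + 0x292D = 0x0ED17
  0xED17 + 0xFA2A = 0x1E741 → wrap carry → 0xE742
One's-complement sum = 0xE742.
Checksum = ~0xE742 & 0xFFFF = 0x18BD.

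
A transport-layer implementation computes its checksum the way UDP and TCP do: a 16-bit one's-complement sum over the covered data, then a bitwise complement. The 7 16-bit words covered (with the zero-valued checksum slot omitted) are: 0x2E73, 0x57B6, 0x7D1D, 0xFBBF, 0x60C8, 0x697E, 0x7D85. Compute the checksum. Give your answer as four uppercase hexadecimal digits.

One's-complement addition (fold any carry out of bit 15 back into bit 0):
  0x2E73 + 0x57B6 = 0x08629
  0x8629 + 0x7D1D = 0x10346 → wrap carry → 0x0347
  0x0347 + 0xFBBF = 0x0FF06
  0xFF06 + 0x60C8 = 0x15FCE → wrap carry → 0x5FCF
  0x5FCF + 0x697E = 0x0C94D
  0xC94D + 0x7D85 = 0x146D2 → wrap carry → 0x46D3
One's-complement sum = 0x46D3.
Checksum = ~0x46D3 & 0xFFFF = 0xB92C.

B92C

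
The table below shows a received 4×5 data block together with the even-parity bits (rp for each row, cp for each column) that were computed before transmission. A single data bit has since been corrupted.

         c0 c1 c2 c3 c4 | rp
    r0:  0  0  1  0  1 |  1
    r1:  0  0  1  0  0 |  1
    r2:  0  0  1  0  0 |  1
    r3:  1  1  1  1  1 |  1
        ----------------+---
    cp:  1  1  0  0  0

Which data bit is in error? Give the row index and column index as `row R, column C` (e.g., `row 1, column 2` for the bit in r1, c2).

row 0, column 3

Recompute each row's even parity and compare to rp:
  r0: data parity 0, sent rp 1 → mismatch
  r1: data parity 1, sent rp 1 → ok
  r2: data parity 1, sent rp 1 → ok
  r3: data parity 1, sent rp 1 → ok
Recompute each column's even parity and compare to cp:
  c0: data parity 1, sent cp 1 → ok
  c1: data parity 1, sent cp 1 → ok
  c2: data parity 0, sent cp 0 → ok
  c3: data parity 1, sent cp 0 → mismatch
  c4: data parity 0, sent cp 0 → ok
Exactly one row (r0) and one column (c3) fail → the flipped bit is at their intersection.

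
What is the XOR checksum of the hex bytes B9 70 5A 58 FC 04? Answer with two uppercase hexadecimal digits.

XOR the bytes together:
  start with 0xB9
  0xB9 ⊕ 0x70 = 0xC9
  0xC9 ⊕ 0x5A = 0x93
  0x93 ⊕ 0x58 = 0xCB
  0xCB ⊕ 0xFC = 0x37
  0x37 ⊕ 0x04 = 0x33

33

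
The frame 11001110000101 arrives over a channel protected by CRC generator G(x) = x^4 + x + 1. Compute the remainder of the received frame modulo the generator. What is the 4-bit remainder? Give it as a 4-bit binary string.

0011

Modulo-2 division of 11001110000101 by 10011:
  pos 0: 11001 XOR 10011 = 01010
  pos 1: 10101 XOR 10011 = 00110
  pos 3: 11010 XOR 10011 = 01001
  pos 4: 10010 XOR 10011 = 00001
  pos 8: 10010 XOR 10011 = 00001
Remainder = 0011 (nonzero — an error is detected).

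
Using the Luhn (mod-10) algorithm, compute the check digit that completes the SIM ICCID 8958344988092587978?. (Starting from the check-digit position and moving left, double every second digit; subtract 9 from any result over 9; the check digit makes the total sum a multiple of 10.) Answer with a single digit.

Partial digits right→left: 8 7 9 7 8 5 2 9 0 8 8 9 4 4 3 8 5 9 8
Double every second digit counting from the check-digit position (so the 1st, 3rd, 5th, ... of the partial from the right).
  doubled (with −9 where >9): 7 9 7 4 0 7 8 6 1 7 → sum 56
  kept as-is: 7 7 5 9 8 9 4 8 9 → sum 66
Total = 56 + 66 = 122.
Check digit = (10 − (122 mod 10)) mod 10 = 8.

8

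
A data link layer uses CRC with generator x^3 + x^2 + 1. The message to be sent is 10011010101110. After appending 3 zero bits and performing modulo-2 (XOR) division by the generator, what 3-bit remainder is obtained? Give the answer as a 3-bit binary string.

100

Append 3 zeros: 10011010101110000. Divide by 1101 (XOR where the leading bit is 1):
  pos 0: 1001 XOR 1101 = 0100
  pos 1: 1001 XOR 1101 = 0100
  pos 2: 1000 XOR 1101 = 0101
  pos 3: 1011 XOR 1101 = 0110
  pos 4: 1100 XOR 1101 = 0001
  pos 7: 1101 XOR 1101 = 0000
  pos 11: 1100 XOR 1101 = 0001
Remainder (last 3 bits) = 100. This is the CRC / FCS.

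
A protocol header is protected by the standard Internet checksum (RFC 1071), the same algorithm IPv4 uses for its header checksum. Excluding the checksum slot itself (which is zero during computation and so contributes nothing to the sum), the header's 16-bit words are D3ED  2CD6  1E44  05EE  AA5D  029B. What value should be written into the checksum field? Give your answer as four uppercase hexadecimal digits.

One's-complement addition (fold any carry out of bit 15 back into bit 0):
  0xD3ED + 0x2CD6 = 0x100C3 → wrap carry → 0x00C4
  0x00C4 + 0x1E44 = 0x01F08
  0x1F08 + 0x05EE = 0x024F6
  0x24F6 + 0xAA5D = 0x0CF53
  0xCF53 + 0x029B = 0x0D1EE
One's-complement sum = 0xD1EE.
Checksum = ~0xD1EE & 0xFFFF = 0x2E11.

2E11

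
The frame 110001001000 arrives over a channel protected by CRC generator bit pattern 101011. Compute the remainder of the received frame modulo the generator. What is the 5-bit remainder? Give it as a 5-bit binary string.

Modulo-2 division of 110001001000 by 101011:
  pos 0: 110001 XOR 101011 = 011010
  pos 1: 110100 XOR 101011 = 011111
  pos 2: 111110 XOR 101011 = 010101
  pos 3: 101011 XOR 101011 = 000000
Remainder = 00000 (zero — the frame passes the CRC check).

00000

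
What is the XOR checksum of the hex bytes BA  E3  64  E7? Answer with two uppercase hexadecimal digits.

DA

XOR the bytes together:
  start with 0xBA
  0xBA ⊕ 0xE3 = 0x59
  0x59 ⊕ 0x64 = 0x3D
  0x3D ⊕ 0xE7 = 0xDA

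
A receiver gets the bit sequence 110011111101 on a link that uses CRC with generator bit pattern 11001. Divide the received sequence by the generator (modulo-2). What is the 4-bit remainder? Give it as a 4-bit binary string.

Modulo-2 division of 110011111101 by 11001:
  pos 0: 11001 XOR 11001 = 00000
  pos 5: 11111 XOR 11001 = 00110
  pos 7: 11001 XOR 11001 = 00000
Remainder = 0000 (zero — the frame passes the CRC check).

0000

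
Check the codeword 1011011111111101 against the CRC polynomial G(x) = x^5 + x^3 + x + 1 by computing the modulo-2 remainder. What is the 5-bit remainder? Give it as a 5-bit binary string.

00010

Modulo-2 division of 1011011111111101 by 101011:
  pos 0: 101101 XOR 101011 = 000110
  pos 3: 110111 XOR 101011 = 011100
  pos 4: 111001 XOR 101011 = 010010
  pos 5: 100101 XOR 101011 = 001110
  pos 7: 111011 XOR 101011 = 010000
  pos 8: 100001 XOR 101011 = 001010
  pos 10: 101001 XOR 101011 = 000010
Remainder = 00010 (nonzero — an error is detected).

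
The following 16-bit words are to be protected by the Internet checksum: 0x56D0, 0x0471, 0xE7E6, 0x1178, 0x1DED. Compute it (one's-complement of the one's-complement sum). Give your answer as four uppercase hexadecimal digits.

One's-complement addition (fold any carry out of bit 15 back into bit 0):
  0x56D0 + 0x0471 = 0x05B41
  0x5B41 + 0xE7E6 = 0x14327 → wrap carry → 0x4328
  0x4328 + 0x1178 = 0x054A0
  0x54A0 + 0x1DED = 0x0728D
One's-complement sum = 0x728D.
Checksum = ~0x728D & 0xFFFF = 0x8D72.

8D72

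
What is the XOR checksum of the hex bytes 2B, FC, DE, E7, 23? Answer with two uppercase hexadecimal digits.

XOR the bytes together:
  start with 0x2B
  0x2B ⊕ 0xFC = 0xD7
  0xD7 ⊕ 0xDE = 0x09
  0x09 ⊕ 0xE7 = 0xEE
  0xEE ⊕ 0x23 = 0xCD

CD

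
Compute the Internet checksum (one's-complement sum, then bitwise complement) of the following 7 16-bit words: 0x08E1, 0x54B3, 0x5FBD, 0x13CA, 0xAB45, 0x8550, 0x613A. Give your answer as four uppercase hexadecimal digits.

One's-complement addition (fold any carry out of bit 15 back into bit 0):
  0x08E1 + 0x54B3 = 0x05D94
  0x5D94 + 0x5FBD = 0x0BD51
  0xBD51 + 0x13CA = 0x0D11B
  0xD11B + 0xAB45 = 0x17C60 → wrap carry → 0x7C61
  0x7C61 + 0x8550 = 0x101B1 → wrap carry → 0x01B2
  0x01B2 + 0x613A = 0x062EC
One's-complement sum = 0x62EC.
Checksum = ~0x62EC & 0xFFFF = 0x9D13.

9D13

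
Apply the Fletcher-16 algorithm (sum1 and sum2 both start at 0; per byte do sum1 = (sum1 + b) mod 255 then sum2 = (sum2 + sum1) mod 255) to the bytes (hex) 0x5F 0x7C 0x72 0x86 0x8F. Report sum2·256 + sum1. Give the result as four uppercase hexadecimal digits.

C264

Running sums (mod 255):
  after byte 0 (0x5F): sum1=95, sum2=95
  after byte 1 (0x7C): sum1=219, sum2=59
  after byte 2 (0x72): sum1=78, sum2=137
  after byte 3 (0x86): sum1=212, sum2=94
  after byte 4 (0x8F): sum1=100, sum2=194
Checksum = sum2·256 + sum1 = 194·256 + 100 = 49764 = 0xC264.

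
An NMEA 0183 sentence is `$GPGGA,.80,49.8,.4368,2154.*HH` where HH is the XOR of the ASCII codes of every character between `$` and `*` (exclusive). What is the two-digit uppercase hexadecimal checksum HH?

60

XOR the ASCII codes of the payload characters:
  'G' = 0x47 → acc = 0x47
  'P' = 0x50 → acc = 0x17
  'G' = 0x47 → acc = 0x50
  'G' = 0x47 → acc = 0x17
  'A' = 0x41 → acc = 0x56
  ',' = 0x2C → acc = 0x7A
  '.' = 0x2E → acc = 0x54
  '8' = 0x38 → acc = 0x6C
  '0' = 0x30 → acc = 0x5C
  ',' = 0x2C → acc = 0x70
  '4' = 0x34 → acc = 0x44
  '9' = 0x39 → acc = 0x7D
  '.' = 0x2E → acc = 0x53
  '8' = 0x38 → acc = 0x6B
  ',' = 0x2C → acc = 0x47
  '.' = 0x2E → acc = 0x69
  '4' = 0x34 → acc = 0x5D
  '3' = 0x33 → acc = 0x6E
  '6' = 0x36 → acc = 0x58
  '8' = 0x38 → acc = 0x60
  ',' = 0x2C → acc = 0x4C
  '2' = 0x32 → acc = 0x7E
  '1' = 0x31 → acc = 0x4F
  '5' = 0x35 → acc = 0x7A
  '4' = 0x34 → acc = 0x4E
  '.' = 0x2E → acc = 0x60
Checksum = 0x60.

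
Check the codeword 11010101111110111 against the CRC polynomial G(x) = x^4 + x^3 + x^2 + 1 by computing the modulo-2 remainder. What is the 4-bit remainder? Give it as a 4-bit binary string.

0001

Modulo-2 division of 11010101111110111 by 11101:
  pos 0: 11010 XOR 11101 = 00111
  pos 2: 11110 XOR 11101 = 00011
  pos 5: 11111 XOR 11101 = 00010
  pos 8: 10111 XOR 11101 = 01010
  pos 9: 10100 XOR 11101 = 01001
  pos 10: 10011 XOR 11101 = 01110
  pos 11: 11101 XOR 11101 = 00000
Remainder = 0001 (nonzero — an error is detected).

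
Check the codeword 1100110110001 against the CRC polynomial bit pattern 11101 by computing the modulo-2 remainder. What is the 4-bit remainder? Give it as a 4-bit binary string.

Modulo-2 division of 1100110110001 by 11101:
  pos 0: 11001 XOR 11101 = 00100
  pos 2: 10010 XOR 11101 = 01111
  pos 3: 11111 XOR 11101 = 00010
  pos 6: 10100 XOR 11101 = 01001
  pos 7: 10010 XOR 11101 = 01111
  pos 8: 11111 XOR 11101 = 00010
Remainder = 0010 (nonzero — an error is detected).

0010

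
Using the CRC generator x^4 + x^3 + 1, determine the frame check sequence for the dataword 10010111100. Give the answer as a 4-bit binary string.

0010

Append 4 zeros: 100101111000000. Divide by 11001 (XOR where the leading bit is 1):
  pos 0: 10010 XOR 11001 = 01011
  pos 1: 10111 XOR 11001 = 01110
  pos 2: 11101 XOR 11001 = 00100
  pos 4: 10011 XOR 11001 = 01010
  pos 5: 10100 XOR 11001 = 01101
  pos 6: 11010 XOR 11001 = 00011
  pos 9: 11000 XOR 11001 = 00001
Remainder (last 4 bits) = 0010. This is the CRC / FCS.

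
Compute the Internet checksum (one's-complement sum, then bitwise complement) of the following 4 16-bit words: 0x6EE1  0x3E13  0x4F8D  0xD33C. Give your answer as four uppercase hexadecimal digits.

3041

One's-complement addition (fold any carry out of bit 15 back into bit 0):
  0x6EE1 + 0x3E13 = 0x0ACF4
  0xACF4 + 0x4F8D = 0x0FC81
  0xFC81 + 0xD33C = 0x1CFBD → wrap carry → 0xCFBE
One's-complement sum = 0xCFBE.
Checksum = ~0xCFBE & 0xFFFF = 0x3041.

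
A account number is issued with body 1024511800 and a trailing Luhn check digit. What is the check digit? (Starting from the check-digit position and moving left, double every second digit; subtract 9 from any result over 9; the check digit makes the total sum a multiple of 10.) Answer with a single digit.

Partial digits right→left: 0 0 8 1 1 5 4 2 0 1
Double every second digit counting from the check-digit position (so the 1st, 3rd, 5th, ... of the partial from the right).
  doubled (with −9 where >9): 0 7 2 8 0 → sum 17
  kept as-is: 0 1 5 2 1 → sum 9
Total = 17 + 9 = 26.
Check digit = (10 − (26 mod 10)) mod 10 = 4.

4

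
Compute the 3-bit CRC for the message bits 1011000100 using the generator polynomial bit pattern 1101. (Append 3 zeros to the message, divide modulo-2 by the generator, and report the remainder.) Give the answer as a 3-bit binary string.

001

Append 3 zeros: 1011000100000. Divide by 1101 (XOR where the leading bit is 1):
  pos 0: 1011 XOR 1101 = 0110
  pos 1: 1100 XOR 1101 = 0001
  pos 4: 1001 XOR 1101 = 0100
  pos 5: 1000 XOR 1101 = 0101
  pos 6: 1010 XOR 1101 = 0111
  pos 7: 1110 XOR 1101 = 0011
  pos 9: 1100 XOR 1101 = 0001
Remainder (last 3 bits) = 001. This is the CRC / FCS.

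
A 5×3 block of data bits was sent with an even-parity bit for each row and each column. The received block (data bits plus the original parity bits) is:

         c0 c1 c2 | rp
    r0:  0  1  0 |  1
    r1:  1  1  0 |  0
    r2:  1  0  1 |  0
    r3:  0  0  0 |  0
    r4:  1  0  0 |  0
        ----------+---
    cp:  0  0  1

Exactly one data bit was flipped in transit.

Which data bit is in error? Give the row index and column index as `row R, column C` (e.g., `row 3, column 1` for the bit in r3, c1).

Recompute each row's even parity and compare to rp:
  r0: data parity 1, sent rp 1 → ok
  r1: data parity 0, sent rp 0 → ok
  r2: data parity 0, sent rp 0 → ok
  r3: data parity 0, sent rp 0 → ok
  r4: data parity 1, sent rp 0 → mismatch
Recompute each column's even parity and compare to cp:
  c0: data parity 1, sent cp 0 → mismatch
  c1: data parity 0, sent cp 0 → ok
  c2: data parity 1, sent cp 1 → ok
Exactly one row (r4) and one column (c0) fail → the flipped bit is at their intersection.

row 4, column 0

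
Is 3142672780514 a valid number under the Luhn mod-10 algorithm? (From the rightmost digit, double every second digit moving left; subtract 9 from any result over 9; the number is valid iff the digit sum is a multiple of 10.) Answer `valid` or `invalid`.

From the right, keep odd positions and double even positions (subtract 9 from any doubled value over 9):
  doubled (positions 2,4,...): 2 0 5 5 4 2 → sum 18
  kept (positions 1,3,...): 4 5 8 2 6 4 3 → sum 32
Total = 50.
50 mod 10 = 0, so the number is valid.

valid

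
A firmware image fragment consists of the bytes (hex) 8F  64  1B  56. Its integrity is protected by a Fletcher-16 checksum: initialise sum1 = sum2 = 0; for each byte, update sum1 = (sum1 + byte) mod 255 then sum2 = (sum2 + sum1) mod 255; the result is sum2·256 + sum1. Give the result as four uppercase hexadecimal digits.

Running sums (mod 255):
  after byte 0 (8F): sum1=143, sum2=143
  after byte 1 (64): sum1=243, sum2=131
  after byte 2 (1B): sum1=15, sum2=146
  after byte 3 (56): sum1=101, sum2=247
Checksum = sum2·256 + sum1 = 247·256 + 101 = 63333 = 0xF765.

F765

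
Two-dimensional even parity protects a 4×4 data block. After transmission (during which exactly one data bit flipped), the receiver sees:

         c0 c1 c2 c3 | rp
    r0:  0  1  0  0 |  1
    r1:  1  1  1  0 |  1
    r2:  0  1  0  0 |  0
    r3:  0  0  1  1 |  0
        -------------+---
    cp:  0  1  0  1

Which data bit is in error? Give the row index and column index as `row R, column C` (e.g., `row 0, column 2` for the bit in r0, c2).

row 2, column 0

Recompute each row's even parity and compare to rp:
  r0: data parity 1, sent rp 1 → ok
  r1: data parity 1, sent rp 1 → ok
  r2: data parity 1, sent rp 0 → mismatch
  r3: data parity 0, sent rp 0 → ok
Recompute each column's even parity and compare to cp:
  c0: data parity 1, sent cp 0 → mismatch
  c1: data parity 1, sent cp 1 → ok
  c2: data parity 0, sent cp 0 → ok
  c3: data parity 1, sent cp 1 → ok
Exactly one row (r2) and one column (c0) fail → the flipped bit is at their intersection.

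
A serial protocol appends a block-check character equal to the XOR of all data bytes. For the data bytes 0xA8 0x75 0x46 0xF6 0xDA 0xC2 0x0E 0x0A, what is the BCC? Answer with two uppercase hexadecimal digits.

XOR the bytes together:
  start with 0xA8
  0xA8 ⊕ 0x75 = 0xDD
  0xDD ⊕ 0x46 = 0x9B
  0x9B ⊕ 0xF6 = 0x6D
  0x6D ⊕ 0xDA = 0xB7
  0xB7 ⊕ 0xC2 = 0x75
  0x75 ⊕ 0x0E = 0x7B
  0x7B ⊕ 0x0A = 0x71

71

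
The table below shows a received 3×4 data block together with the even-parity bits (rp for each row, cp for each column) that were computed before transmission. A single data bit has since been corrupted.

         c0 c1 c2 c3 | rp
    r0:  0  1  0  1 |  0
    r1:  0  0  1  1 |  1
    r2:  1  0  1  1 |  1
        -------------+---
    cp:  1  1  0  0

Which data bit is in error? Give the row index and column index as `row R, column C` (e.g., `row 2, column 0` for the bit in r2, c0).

row 1, column 3

Recompute each row's even parity and compare to rp:
  r0: data parity 0, sent rp 0 → ok
  r1: data parity 0, sent rp 1 → mismatch
  r2: data parity 1, sent rp 1 → ok
Recompute each column's even parity and compare to cp:
  c0: data parity 1, sent cp 1 → ok
  c1: data parity 1, sent cp 1 → ok
  c2: data parity 0, sent cp 0 → ok
  c3: data parity 1, sent cp 0 → mismatch
Exactly one row (r1) and one column (c3) fail → the flipped bit is at their intersection.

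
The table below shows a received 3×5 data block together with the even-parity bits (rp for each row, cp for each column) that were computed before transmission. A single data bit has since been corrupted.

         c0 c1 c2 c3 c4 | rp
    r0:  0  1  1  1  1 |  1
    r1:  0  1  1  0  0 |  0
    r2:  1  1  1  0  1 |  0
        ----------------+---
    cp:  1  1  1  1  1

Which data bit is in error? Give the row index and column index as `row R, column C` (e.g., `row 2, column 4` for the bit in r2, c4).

row 0, column 4

Recompute each row's even parity and compare to rp:
  r0: data parity 0, sent rp 1 → mismatch
  r1: data parity 0, sent rp 0 → ok
  r2: data parity 0, sent rp 0 → ok
Recompute each column's even parity and compare to cp:
  c0: data parity 1, sent cp 1 → ok
  c1: data parity 1, sent cp 1 → ok
  c2: data parity 1, sent cp 1 → ok
  c3: data parity 1, sent cp 1 → ok
  c4: data parity 0, sent cp 1 → mismatch
Exactly one row (r0) and one column (c4) fail → the flipped bit is at their intersection.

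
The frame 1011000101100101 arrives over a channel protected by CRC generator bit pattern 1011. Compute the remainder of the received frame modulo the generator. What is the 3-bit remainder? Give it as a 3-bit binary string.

Modulo-2 division of 1011000101100101 by 1011:
  pos 0: 1011 XOR 1011 = 0000
  pos 7: 1011 XOR 1011 = 0000
Remainder = 101 (nonzero — an error is detected).

101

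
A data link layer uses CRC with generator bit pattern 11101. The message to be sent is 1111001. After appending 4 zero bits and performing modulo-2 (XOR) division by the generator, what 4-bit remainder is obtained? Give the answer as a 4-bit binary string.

Append 4 zeros: 11110010000. Divide by 11101 (XOR where the leading bit is 1):
  pos 0: 11110 XOR 11101 = 00011
  pos 3: 11010 XOR 11101 = 00111
  pos 5: 11100 XOR 11101 = 00001
Remainder (last 4 bits) = 0010. This is the CRC / FCS.

0010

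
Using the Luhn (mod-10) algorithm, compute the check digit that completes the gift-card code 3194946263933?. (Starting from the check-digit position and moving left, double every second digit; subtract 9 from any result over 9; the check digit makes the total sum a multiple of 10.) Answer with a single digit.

8

Partial digits right→left: 3 3 9 3 6 2 6 4 9 4 9 1 3
Double every second digit counting from the check-digit position (so the 1st, 3rd, 5th, ... of the partial from the right).
  doubled (with −9 where >9): 6 9 3 3 9 9 6 → sum 45
  kept as-is: 3 3 2 4 4 1 → sum 17
Total = 45 + 17 = 62.
Check digit = (10 − (62 mod 10)) mod 10 = 8.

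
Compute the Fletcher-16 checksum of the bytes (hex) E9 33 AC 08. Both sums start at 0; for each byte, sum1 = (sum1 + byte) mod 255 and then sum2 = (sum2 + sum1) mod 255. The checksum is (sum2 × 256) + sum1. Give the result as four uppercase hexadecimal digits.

A2D1

Running sums (mod 255):
  after byte 0 (E9): sum1=233, sum2=233
  after byte 1 (33): sum1=29, sum2=7
  after byte 2 (AC): sum1=201, sum2=208
  after byte 3 (08): sum1=209, sum2=162
Checksum = sum2·256 + sum1 = 162·256 + 209 = 41681 = 0xA2D1.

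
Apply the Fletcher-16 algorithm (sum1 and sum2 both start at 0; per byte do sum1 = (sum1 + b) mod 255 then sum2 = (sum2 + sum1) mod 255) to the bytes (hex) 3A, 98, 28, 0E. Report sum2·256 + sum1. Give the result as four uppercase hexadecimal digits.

1109

Running sums (mod 255):
  after byte 0 (3A): sum1=58, sum2=58
  after byte 1 (98): sum1=210, sum2=13
  after byte 2 (28): sum1=250, sum2=8
  after byte 3 (0E): sum1=9, sum2=17
Checksum = sum2·256 + sum1 = 17·256 + 9 = 4361 = 0x1109.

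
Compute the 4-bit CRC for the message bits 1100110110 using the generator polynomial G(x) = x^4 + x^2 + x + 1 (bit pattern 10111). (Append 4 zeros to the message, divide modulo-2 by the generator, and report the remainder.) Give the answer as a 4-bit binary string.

Append 4 zeros: 11001101100000. Divide by 10111 (XOR where the leading bit is 1):
  pos 0: 11001 XOR 10111 = 01110
  pos 1: 11101 XOR 10111 = 01010
  pos 2: 10100 XOR 10111 = 00011
  pos 5: 11110 XOR 10111 = 01001
  pos 6: 10010 XOR 10111 = 00101
  pos 8: 10100 XOR 10111 = 00011
Remainder (last 4 bits) = 0110. This is the CRC / FCS.

0110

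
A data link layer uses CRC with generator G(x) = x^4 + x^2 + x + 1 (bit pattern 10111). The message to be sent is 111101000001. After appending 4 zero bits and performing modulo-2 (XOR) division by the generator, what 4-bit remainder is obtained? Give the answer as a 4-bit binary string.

Append 4 zeros: 1111010000010000. Divide by 10111 (XOR where the leading bit is 1):
  pos 0: 11110 XOR 10111 = 01001
  pos 1: 10011 XOR 10111 = 00100
  pos 3: 10000 XOR 10111 = 00111
  pos 5: 11100 XOR 10111 = 01011
  pos 6: 10110 XOR 10111 = 00001
  pos 10: 11000 XOR 10111 = 01111
  pos 11: 11110 XOR 10111 = 01001
Remainder (last 4 bits) = 1001. This is the CRC / FCS.

1001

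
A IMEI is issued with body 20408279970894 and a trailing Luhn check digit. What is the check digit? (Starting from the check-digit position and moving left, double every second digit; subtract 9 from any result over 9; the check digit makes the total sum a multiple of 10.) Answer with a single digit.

8

Partial digits right→left: 4 9 8 0 7 9 9 7 2 8 0 4 0 2
Double every second digit counting from the check-digit position (so the 1st, 3rd, 5th, ... of the partial from the right).
  doubled (with −9 where >9): 8 7 5 9 4 0 0 → sum 33
  kept as-is: 9 0 9 7 8 4 2 → sum 39
Total = 33 + 39 = 72.
Check digit = (10 − (72 mod 10)) mod 10 = 8.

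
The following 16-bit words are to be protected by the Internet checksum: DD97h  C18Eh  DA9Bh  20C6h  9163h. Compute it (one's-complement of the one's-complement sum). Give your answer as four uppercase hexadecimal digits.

One's-complement addition (fold any carry out of bit 15 back into bit 0):
  0xDD97 + 0xC18E = 0x19F25 → wrap carry → 0x9F26
  0x9F26 + 0xDA9B = 0x179C1 → wrap carry → 0x79C2
  0x79C2 + 0x20C6 = 0x09A88
  0x9A88 + 0x9163 = 0x12BEB → wrap carry → 0x2BEC
One's-complement sum = 0x2BEC.
Checksum = ~0x2BEC & 0xFFFF = 0xD413.

D413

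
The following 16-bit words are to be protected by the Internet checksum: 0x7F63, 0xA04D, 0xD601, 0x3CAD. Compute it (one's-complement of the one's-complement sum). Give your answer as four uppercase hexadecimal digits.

One's-complement addition (fold any carry out of bit 15 back into bit 0):
  0x7F63 + 0xA04D = 0x11FB0 → wrap carry → 0x1FB1
  0x1FB1 + 0xD601 = 0x0F5B2
  0xF5B2 + 0x3CAD = 0x1325F → wrap carry → 0x3260
One's-complement sum = 0x3260.
Checksum = ~0x3260 & 0xFFFF = 0xCD9F.

CD9F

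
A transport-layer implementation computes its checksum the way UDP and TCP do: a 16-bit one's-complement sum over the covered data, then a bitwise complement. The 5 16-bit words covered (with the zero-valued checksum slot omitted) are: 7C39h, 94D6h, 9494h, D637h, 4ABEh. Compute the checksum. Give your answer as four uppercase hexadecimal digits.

One's-complement addition (fold any carry out of bit 15 back into bit 0):
  0x7C39 + 0x94D6 = 0x1110F → wrap carry → 0x1110
  0x1110 + 0x9494 = 0x0A5A4
  0xA5A4 + 0xD637 = 0x17BDB → wrap carry → 0x7BDC
  0x7BDC + 0x4ABE = 0x0C69A
One's-complement sum = 0xC69A.
Checksum = ~0xC69A & 0xFFFF = 0x3965.

3965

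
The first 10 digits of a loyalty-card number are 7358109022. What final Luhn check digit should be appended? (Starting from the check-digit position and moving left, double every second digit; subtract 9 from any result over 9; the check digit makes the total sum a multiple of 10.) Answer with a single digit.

Partial digits right→left: 2 2 0 9 0 1 8 5 3 7
Double every second digit counting from the check-digit position (so the 1st, 3rd, 5th, ... of the partial from the right).
  doubled (with −9 where >9): 4 0 0 7 6 → sum 17
  kept as-is: 2 9 1 5 7 → sum 24
Total = 17 + 24 = 41.
Check digit = (10 − (41 mod 10)) mod 10 = 9.

9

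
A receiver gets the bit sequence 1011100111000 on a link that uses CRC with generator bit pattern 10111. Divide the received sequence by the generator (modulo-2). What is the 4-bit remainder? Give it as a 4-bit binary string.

0001

Modulo-2 division of 1011100111000 by 10111:
  pos 0: 10111 XOR 10111 = 00000
  pos 7: 11100 XOR 10111 = 01011
  pos 8: 10110 XOR 10111 = 00001
Remainder = 0001 (nonzero — an error is detected).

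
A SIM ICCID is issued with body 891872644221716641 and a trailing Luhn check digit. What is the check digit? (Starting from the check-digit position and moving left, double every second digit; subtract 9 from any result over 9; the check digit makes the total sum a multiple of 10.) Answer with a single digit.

Partial digits right→left: 1 4 6 6 1 7 1 2 2 4 4 6 2 7 8 1 9 8
Double every second digit counting from the check-digit position (so the 1st, 3rd, 5th, ... of the partial from the right).
  doubled (with −9 where >9): 2 3 2 2 4 8 4 7 9 → sum 41
  kept as-is: 4 6 7 2 4 6 7 1 8 → sum 45
Total = 41 + 45 = 86.
Check digit = (10 − (86 mod 10)) mod 10 = 4.

4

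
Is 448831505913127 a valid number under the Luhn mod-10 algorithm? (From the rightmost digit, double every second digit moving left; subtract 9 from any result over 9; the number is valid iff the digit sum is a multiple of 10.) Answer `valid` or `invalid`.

From the right, keep odd positions and double even positions (subtract 9 from any doubled value over 9):
  doubled (positions 2,4,...): 4 6 9 0 2 7 8 → sum 36
  kept (positions 1,3,...): 7 1 1 5 5 3 8 4 → sum 34
Total = 70.
70 mod 10 = 0, so the number is valid.

valid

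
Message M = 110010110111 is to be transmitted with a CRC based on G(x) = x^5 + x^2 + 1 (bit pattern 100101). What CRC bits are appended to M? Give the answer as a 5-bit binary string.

11010

Append 5 zeros: 11001011011100000. Divide by 100101 (XOR where the leading bit is 1):
  pos 0: 110010 XOR 100101 = 010111
  pos 1: 101111 XOR 100101 = 001010
  pos 3: 101010 XOR 100101 = 001111
  pos 5: 111111 XOR 100101 = 011010
  pos 6: 110101 XOR 100101 = 010000
  pos 7: 100000 XOR 100101 = 000101
  pos 10: 101000 XOR 100101 = 001101
Remainder (last 5 bits) = 11010. This is the CRC / FCS.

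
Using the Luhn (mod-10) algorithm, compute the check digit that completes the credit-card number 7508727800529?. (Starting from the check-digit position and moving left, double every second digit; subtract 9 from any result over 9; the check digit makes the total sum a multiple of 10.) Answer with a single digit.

Partial digits right→left: 9 2 5 0 0 8 7 2 7 8 0 5 7
Double every second digit counting from the check-digit position (so the 1st, 3rd, 5th, ... of the partial from the right).
  doubled (with −9 where >9): 9 1 0 5 5 0 5 → sum 25
  kept as-is: 2 0 8 2 8 5 → sum 25
Total = 25 + 25 = 50.
Check digit = (10 − (50 mod 10)) mod 10 = 0.

0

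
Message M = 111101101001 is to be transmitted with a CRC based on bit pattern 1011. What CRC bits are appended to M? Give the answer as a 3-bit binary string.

Append 3 zeros: 111101101001000. Divide by 1011 (XOR where the leading bit is 1):
  pos 0: 1111 XOR 1011 = 0100
  pos 1: 1000 XOR 1011 = 0011
  pos 3: 1111 XOR 1011 = 0100
  pos 4: 1000 XOR 1011 = 0011
  pos 6: 1110 XOR 1011 = 0101
  pos 7: 1010 XOR 1011 = 0001
  pos 10: 1100 XOR 1011 = 0111
  pos 11: 1110 XOR 1011 = 0101
Remainder (last 3 bits) = 101. This is the CRC / FCS.

101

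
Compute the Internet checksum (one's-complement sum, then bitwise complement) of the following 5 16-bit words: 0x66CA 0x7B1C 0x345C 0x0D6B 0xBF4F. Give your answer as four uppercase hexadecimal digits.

1D02

One's-complement addition (fold any carry out of bit 15 back into bit 0):
  0x66CA + 0x7B1C = 0x0E1E6
  0xE1E6 + 0x345C = 0x11642 → wrap carry → 0x1643
  0x1643 + 0x0D6B = 0x023AE
  0x23AE + 0xBF4F = 0x0E2FD
One's-complement sum = 0xE2FD.
Checksum = ~0xE2FD & 0xFFFF = 0x1D02.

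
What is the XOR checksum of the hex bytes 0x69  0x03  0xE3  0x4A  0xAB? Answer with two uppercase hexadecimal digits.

68

XOR the bytes together:
  start with 0x69
  0x69 ⊕ 0x03 = 0x6A
  0x6A ⊕ 0xE3 = 0x89
  0x89 ⊕ 0x4A = 0xC3
  0xC3 ⊕ 0xAB = 0x68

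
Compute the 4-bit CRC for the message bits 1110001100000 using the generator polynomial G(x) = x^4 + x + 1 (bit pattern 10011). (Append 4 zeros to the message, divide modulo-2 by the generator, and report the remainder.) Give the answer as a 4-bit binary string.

0111

Append 4 zeros: 11100011000000000. Divide by 10011 (XOR where the leading bit is 1):
  pos 0: 11100 XOR 10011 = 01111
  pos 1: 11110 XOR 10011 = 01101
  pos 2: 11011 XOR 10011 = 01000
  pos 3: 10001 XOR 10011 = 00010
  pos 6: 10000 XOR 10011 = 00011
  pos 9: 11000 XOR 10011 = 01011
  pos 10: 10110 XOR 10011 = 00101
  pos 12: 10100 XOR 10011 = 00111
Remainder (last 4 bits) = 0111. This is the CRC / FCS.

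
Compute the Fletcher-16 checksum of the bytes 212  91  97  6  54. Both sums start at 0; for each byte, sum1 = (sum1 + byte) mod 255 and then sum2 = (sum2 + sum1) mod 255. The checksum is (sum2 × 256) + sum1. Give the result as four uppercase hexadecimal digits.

Running sums (mod 255):
  after byte 0 (212): sum1=212, sum2=212
  after byte 1 (91): sum1=48, sum2=5
  after byte 2 (97): sum1=145, sum2=150
  after byte 3 (6): sum1=151, sum2=46
  after byte 4 (54): sum1=205, sum2=251
Checksum = sum2·256 + sum1 = 251·256 + 205 = 64461 = 0xFBCD.

FBCD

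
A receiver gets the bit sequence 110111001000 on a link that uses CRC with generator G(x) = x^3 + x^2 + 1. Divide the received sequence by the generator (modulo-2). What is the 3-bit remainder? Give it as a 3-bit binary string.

010

Modulo-2 division of 110111001000 by 1101:
  pos 0: 1101 XOR 1101 = 0000
  pos 4: 1100 XOR 1101 = 0001
  pos 7: 1100 XOR 1101 = 0001
Remainder = 010 (nonzero — an error is detected).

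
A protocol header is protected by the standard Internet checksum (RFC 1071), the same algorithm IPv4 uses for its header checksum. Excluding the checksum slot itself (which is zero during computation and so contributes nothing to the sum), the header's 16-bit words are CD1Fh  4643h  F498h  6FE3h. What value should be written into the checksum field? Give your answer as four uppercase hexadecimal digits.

8820

One's-complement addition (fold any carry out of bit 15 back into bit 0):
  0xCD1F + 0x4643 = 0x11362 → wrap carry → 0x1363
  0x1363 + 0xF498 = 0x107FB → wrap carry → 0x07FC
  0x07FC + 0x6FE3 = 0x077DF
One's-complement sum = 0x77DF.
Checksum = ~0x77DF & 0xFFFF = 0x8820.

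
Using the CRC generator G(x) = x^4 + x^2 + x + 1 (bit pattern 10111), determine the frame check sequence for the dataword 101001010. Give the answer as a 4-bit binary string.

1001

Append 4 zeros: 1010010100000. Divide by 10111 (XOR where the leading bit is 1):
  pos 0: 10100 XOR 10111 = 00011
  pos 3: 11101 XOR 10111 = 01010
  pos 4: 10100 XOR 10111 = 00011
  pos 7: 11000 XOR 10111 = 01111
  pos 8: 11110 XOR 10111 = 01001
Remainder (last 4 bits) = 1001. This is the CRC / FCS.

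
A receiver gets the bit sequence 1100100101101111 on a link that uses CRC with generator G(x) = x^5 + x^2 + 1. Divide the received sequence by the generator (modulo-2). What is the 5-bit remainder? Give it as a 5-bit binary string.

01000

Modulo-2 division of 1100100101101111 by 100101:
  pos 0: 110010 XOR 100101 = 010111
  pos 1: 101110 XOR 100101 = 001011
  pos 3: 101110 XOR 100101 = 001011
  pos 5: 101111 XOR 100101 = 001010
  pos 7: 101001 XOR 100101 = 001100
  pos 9: 110011 XOR 100101 = 010110
  pos 10: 101101 XOR 100101 = 001000
Remainder = 01000 (nonzero — an error is detected).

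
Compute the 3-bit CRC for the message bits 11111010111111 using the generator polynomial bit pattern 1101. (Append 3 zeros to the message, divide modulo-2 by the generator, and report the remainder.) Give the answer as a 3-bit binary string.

Append 3 zeros: 11111010111111000. Divide by 1101 (XOR where the leading bit is 1):
  pos 0: 1111 XOR 1101 = 0010
  pos 2: 1010 XOR 1101 = 0111
  pos 3: 1111 XOR 1101 = 0010
  pos 5: 1001 XOR 1101 = 0100
  pos 6: 1001 XOR 1101 = 0100
  pos 7: 1001 XOR 1101 = 0100
  pos 8: 1001 XOR 1101 = 0100
  pos 9: 1001 XOR 1101 = 0100
  pos 10: 1001 XOR 1101 = 0100
  pos 11: 1000 XOR 1101 = 0101
  pos 12: 1010 XOR 1101 = 0111
  pos 13: 1110 XOR 1101 = 0011
Remainder (last 3 bits) = 011. This is the CRC / FCS.

011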